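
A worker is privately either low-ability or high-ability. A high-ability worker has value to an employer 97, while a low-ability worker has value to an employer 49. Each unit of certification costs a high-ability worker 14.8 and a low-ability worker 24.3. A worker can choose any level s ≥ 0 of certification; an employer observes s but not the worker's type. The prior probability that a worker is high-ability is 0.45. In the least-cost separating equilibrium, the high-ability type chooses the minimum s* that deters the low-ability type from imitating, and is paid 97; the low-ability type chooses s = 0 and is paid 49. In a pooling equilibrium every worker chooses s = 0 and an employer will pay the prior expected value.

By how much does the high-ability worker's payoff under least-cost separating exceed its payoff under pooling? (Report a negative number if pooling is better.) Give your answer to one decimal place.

Least-cost separating signal: s* solves 49 = 97 − 24.3·s*, so s* = (97 − 49)/24.3 ≈ 1.9753.
High-ability type's separating payoff: 97 − 14.8 × s* = 97 − 14.8 × (97 − 49)/24.3 = 97 − 710.4/24.3 ≈ 67.765.
Pooling payoff: 0.45 × 97 + 0.55 × 49 = 70.6.
Difference: 67.765 − 70.6 = -2.835, i.e. -2.8 to one decimal place.
The high-ability type would prefer the pooling outcome.

-2.8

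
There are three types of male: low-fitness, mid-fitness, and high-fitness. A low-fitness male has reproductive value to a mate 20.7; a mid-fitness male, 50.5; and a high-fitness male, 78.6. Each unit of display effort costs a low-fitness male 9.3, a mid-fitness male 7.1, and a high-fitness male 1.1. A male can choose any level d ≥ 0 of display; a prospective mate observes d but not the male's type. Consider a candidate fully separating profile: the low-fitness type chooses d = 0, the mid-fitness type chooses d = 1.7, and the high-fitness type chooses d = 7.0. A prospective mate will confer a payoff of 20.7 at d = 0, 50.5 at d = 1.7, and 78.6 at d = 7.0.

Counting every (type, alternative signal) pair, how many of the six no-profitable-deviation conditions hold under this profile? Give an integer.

5

Mid-fitness (own payoff 50.5 − 7.1×1.7 = 38.43): to d=0 gives 20.7 → no gain ✓; to d=7.0 gives 78.6 − 7.1×7.0 = 28.9 → no gain ✓.
Low-fitness (own payoff 20.7): to d=1.7 gives 50.5 − 9.3×1.7 = 34.69 → profitable ✗; to d=7.0 gives 78.6 − 9.3×7.0 = 13.5 → no gain ✓.
High-fitness (own payoff 78.6 − 1.1×7.0 = 70.9): to d=0 gives 20.7 → no gain ✓; to d=1.7 gives 50.5 − 1.1×1.7 = 48.63 → no gain ✓.
5 of the 6 constraints hold; not an equilibrium.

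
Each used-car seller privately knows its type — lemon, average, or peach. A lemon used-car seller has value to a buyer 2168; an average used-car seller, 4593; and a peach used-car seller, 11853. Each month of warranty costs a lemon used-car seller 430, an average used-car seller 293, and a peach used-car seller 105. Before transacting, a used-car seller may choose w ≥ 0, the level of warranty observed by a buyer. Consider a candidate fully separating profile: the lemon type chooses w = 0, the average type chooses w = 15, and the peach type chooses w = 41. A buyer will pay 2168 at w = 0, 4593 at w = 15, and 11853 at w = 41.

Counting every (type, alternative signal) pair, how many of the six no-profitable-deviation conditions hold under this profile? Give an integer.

5

Lemon (own payoff 2168): to w=15 gives 4593 − 430×15 = -1857 → no gain ✓; to w=41 gives 11853 − 430×41 = -5777 → no gain ✓.
Peach (own payoff 11853 − 105×41 = 7548): to w=0 gives 2168 → no gain ✓; to w=15 gives 4593 − 105×15 = 3018 → no gain ✓.
Average (own payoff 4593 − 293×15 = 198): to w=0 gives 2168 → profitable ✗; to w=41 gives 11853 − 293×41 = -160 → no gain ✓.
5 of the 6 constraints hold; not an equilibrium.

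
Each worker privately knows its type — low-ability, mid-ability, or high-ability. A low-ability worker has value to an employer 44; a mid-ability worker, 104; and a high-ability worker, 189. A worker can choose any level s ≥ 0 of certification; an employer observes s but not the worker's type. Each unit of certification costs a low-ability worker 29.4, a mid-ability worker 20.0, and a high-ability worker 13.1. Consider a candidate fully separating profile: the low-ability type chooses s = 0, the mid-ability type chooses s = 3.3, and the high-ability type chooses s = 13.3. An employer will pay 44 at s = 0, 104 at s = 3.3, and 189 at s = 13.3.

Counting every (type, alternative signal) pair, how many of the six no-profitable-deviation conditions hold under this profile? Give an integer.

3

Low-ability (own payoff 44): to s=3.3 gives 104 − 29.4×3.3 = 6.98 → no gain ✓; to s=13.3 gives 189 − 29.4×13.3 = -202.02 → no gain ✓.
High-ability (own payoff 189 − 13.1×13.3 = 14.77): to s=0 gives 44 → profitable ✗; to s=3.3 gives 104 − 13.1×3.3 = 60.77 → profitable ✗.
Mid-ability (own payoff 104 − 20.0×3.3 = 38): to s=0 gives 44 → profitable ✗; to s=13.3 gives 189 − 20.0×13.3 = -77 → no gain ✓.
3 of the 6 constraints hold; not an equilibrium.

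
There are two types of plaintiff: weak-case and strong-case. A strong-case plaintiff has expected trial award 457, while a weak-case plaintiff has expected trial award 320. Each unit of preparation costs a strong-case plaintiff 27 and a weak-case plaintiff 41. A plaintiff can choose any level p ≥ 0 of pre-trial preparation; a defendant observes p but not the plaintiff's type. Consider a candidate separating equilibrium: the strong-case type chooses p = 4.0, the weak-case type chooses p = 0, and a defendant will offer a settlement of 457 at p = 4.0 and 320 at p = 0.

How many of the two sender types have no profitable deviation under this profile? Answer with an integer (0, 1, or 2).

2

Weak-case type: stay at 0 → 320; mimic → 457 − 41 × 4.0 = 293. IC holds (320 ≥ 293).
Strong-case type: signal → 457 − 27 × 4.0 = 349; deviate to 0 → 320. IC holds (349 ≥ 320).
2 of 2 constraints hold, so this is a separating equilibrium.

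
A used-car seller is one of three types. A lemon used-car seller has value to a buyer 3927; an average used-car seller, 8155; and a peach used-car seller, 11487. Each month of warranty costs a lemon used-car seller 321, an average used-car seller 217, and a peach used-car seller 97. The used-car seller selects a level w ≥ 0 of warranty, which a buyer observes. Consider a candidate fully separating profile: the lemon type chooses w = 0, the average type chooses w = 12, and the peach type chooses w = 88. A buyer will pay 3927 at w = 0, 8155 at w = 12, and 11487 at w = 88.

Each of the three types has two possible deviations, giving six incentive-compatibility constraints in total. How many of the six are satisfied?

3

Peach (own payoff 11487 − 97×88 = 2951): to w=0 gives 3927 → profitable ✗; to w=12 gives 8155 − 97×12 = 6991 → profitable ✗.
Average (own payoff 8155 − 217×12 = 5551): to w=0 gives 3927 → no gain ✓; to w=88 gives 11487 − 217×88 = -7609 → no gain ✓.
Lemon (own payoff 3927): to w=12 gives 8155 − 321×12 = 4303 → profitable ✗; to w=88 gives 11487 − 321×88 = -16761 → no gain ✓.
3 of the 6 constraints hold; not an equilibrium.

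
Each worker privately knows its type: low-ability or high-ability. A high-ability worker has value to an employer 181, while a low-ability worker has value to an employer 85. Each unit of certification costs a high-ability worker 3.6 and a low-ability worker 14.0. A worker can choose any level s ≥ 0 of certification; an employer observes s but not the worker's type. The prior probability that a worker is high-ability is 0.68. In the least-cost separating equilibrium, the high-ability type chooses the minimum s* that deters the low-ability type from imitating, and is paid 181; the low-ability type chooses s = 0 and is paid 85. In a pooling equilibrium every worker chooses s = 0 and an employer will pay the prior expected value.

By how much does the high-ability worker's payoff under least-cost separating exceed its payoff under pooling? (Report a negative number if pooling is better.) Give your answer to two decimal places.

6.03

Least-cost separating signal: s* solves 85 = 181 − 14.0·s*, so s* = (181 − 85)/14.0 ≈ 6.8571.
High-ability type's separating payoff: 181 − 3.6 × s* = 181 − 3.6 × (181 − 85)/14.0 = 181 − 345.6/14.0 ≈ 156.3143.
Pooling payoff: 0.68 × 181 + 0.32 × 85 = 150.28.
Difference: 156.3143 − 150.28 = 6.0343, i.e. 6.03 to two decimal places.
The high-ability type prefers to separate.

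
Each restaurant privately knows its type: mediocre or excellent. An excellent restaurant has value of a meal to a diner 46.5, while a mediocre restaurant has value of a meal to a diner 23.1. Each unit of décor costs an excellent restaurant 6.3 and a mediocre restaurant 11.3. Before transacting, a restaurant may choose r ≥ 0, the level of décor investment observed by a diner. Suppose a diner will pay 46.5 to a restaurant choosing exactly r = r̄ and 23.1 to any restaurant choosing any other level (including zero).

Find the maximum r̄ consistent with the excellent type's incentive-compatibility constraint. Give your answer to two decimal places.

Choosing r̄ yields the excellent type 46.5 − 6.3·r̄; choosing zero yields 23.1.
The excellent type is indifferent at 46.5 − 6.3·r̄ = 23.1, i.e. r̄ = (46.5 − 23.1) / 6.3 ≈ 3.71.
For any r̄ above 3.71 the excellent type would rather pool at zero, so separation collapses.

3.71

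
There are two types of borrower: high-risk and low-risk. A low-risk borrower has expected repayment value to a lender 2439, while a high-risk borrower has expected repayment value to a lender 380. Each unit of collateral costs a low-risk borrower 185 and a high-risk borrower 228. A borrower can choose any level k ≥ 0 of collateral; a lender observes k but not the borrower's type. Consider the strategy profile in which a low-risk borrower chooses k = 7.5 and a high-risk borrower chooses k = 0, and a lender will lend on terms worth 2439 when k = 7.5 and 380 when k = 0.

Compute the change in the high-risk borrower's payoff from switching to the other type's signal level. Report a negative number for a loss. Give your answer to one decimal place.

Playing k = 0 the high-risk borrower receives 380.
Deviating to k = 7.5 brings payment 2439 at cost 228 × 7.5 = 1710, netting 729.
Gain from deviating: 729 − 380 = 349.0.
The gain is positive, so the high-risk type's incentive-compatibility constraint is violated — this profile is not a separating equilibrium.

349.0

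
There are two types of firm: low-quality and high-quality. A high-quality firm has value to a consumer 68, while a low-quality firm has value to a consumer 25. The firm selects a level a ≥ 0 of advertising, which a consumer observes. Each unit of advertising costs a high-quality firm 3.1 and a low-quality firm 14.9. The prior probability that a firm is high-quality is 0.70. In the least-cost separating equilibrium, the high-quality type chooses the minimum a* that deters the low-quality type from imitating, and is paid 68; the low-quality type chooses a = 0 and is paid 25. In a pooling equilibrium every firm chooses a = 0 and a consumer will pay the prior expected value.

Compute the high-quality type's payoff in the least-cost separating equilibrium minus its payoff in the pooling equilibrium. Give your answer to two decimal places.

Least-cost separating signal: a* solves 25 = 68 − 14.9·a*, so a* = (68 − 25)/14.9 ≈ 2.8859.
High-quality type's separating payoff: 68 − 3.1 × a* = 68 − 3.1 × (68 − 25)/14.9 = 68 − 133.3/14.9 ≈ 59.0537.
Pooling payoff: 0.70 × 68 + 0.30 × 25 = 55.1.
Difference: 59.0537 − 55.1 = 3.9537, i.e. 3.95 to two decimal places.
The high-quality type prefers to separate.

3.95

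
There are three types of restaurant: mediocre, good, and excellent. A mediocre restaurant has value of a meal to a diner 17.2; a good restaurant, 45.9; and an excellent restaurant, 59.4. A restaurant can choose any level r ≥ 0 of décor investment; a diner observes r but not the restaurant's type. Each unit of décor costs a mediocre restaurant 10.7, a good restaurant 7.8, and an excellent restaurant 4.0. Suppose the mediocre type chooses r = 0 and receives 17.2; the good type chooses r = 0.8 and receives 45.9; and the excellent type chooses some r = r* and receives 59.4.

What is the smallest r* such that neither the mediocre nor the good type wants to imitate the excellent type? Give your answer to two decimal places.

Mediocre type (on-path payoff 17.2) won't mimic when 17.2 ≥ 59.4 − 10.7·r*, i.e. r* ≥ 3.94.
Good type (on-path payoff 45.9 − 7.8×0.8 = 39.66) won't mimic when 39.66 ≥ 59.4 − 7.8·r*, i.e. r* ≥ 2.53.
Both must hold, so r* = max(3.94, 2.53) = 3.94. The mediocre type's constraint binds.

3.94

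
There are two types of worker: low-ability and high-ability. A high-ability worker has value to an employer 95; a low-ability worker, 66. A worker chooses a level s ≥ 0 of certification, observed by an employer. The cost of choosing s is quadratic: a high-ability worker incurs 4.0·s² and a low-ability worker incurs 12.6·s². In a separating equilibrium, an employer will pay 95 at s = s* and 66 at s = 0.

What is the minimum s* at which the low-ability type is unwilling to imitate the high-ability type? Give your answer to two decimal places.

1.52

The low-ability type at s = 0 receives 66; imitating at s* yields 95 − 12.6·s*².
Indifference: 66 = 95 − 12.6·s*², so s*² = (95 − 66) / 12.6 ≈ 2.3016.
s* = √2.3016 ≈ 1.52.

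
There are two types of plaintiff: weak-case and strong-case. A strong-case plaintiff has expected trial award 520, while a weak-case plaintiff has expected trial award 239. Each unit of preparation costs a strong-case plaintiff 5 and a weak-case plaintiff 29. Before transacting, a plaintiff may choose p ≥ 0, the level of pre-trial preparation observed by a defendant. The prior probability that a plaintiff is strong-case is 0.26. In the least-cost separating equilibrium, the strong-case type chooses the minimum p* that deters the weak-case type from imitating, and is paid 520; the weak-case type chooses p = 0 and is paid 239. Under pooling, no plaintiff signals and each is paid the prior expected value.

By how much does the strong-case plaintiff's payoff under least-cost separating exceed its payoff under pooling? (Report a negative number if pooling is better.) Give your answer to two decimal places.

Least-cost separating signal: p* solves 239 = 520 − 29·p*, so p* = (520 − 239)/29 ≈ 9.6897.
Strong-case type's separating payoff: 520 − 5 × p* = 520 − 5 × (520 − 239)/29 = 520 − 1405/29 ≈ 471.5517.
Pooling payoff: 0.26 × 520 + 0.74 × 239 = 312.06.
Difference: 471.5517 − 312.06 = 159.4917, i.e. 159.49 to two decimal places.
The strong-case type prefers to separate.

159.49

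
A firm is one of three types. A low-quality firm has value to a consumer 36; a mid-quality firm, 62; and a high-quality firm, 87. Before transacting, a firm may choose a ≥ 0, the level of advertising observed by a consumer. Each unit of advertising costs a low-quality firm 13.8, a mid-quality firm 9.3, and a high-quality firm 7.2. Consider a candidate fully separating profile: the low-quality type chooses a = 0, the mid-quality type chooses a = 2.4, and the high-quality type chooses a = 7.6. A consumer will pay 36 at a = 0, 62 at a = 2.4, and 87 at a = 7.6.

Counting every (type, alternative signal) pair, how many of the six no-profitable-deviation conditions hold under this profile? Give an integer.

4

Low-quality (own payoff 36): to a=2.4 gives 62 − 13.8×2.4 = 28.88 → no gain ✓; to a=7.6 gives 87 − 13.8×7.6 = -17.88 → no gain ✓.
High-quality (own payoff 87 − 7.2×7.6 = 32.28): to a=0 gives 36 → profitable ✗; to a=2.4 gives 62 − 7.2×2.4 = 44.72 → profitable ✗.
Mid-quality (own payoff 62 − 9.3×2.4 = 39.68): to a=0 gives 36 → no gain ✓; to a=7.6 gives 87 − 9.3×7.6 = 16.32 → no gain ✓.
4 of the 6 constraints hold; not an equilibrium.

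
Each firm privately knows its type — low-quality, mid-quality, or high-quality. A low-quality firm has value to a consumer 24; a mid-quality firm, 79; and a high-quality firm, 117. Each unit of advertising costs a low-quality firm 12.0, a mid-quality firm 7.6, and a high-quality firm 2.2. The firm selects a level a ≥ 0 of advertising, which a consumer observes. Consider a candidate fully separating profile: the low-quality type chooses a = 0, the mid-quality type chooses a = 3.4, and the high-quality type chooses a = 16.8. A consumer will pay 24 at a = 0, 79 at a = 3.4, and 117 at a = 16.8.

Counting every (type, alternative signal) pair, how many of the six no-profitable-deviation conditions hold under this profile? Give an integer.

5

High-quality (own payoff 117 − 2.2×16.8 = 80.04): to a=0 gives 24 → no gain ✓; to a=3.4 gives 79 − 2.2×3.4 = 71.52 → no gain ✓.
Mid-quality (own payoff 79 − 7.6×3.4 = 53.16): to a=0 gives 24 → no gain ✓; to a=16.8 gives 117 − 7.6×16.8 = -10.68 → no gain ✓.
Low-quality (own payoff 24): to a=3.4 gives 79 − 12.0×3.4 = 38.2 → profitable ✗; to a=16.8 gives 117 − 12.0×16.8 = -84.6 → no gain ✓.
5 of the 6 constraints hold; not an equilibrium.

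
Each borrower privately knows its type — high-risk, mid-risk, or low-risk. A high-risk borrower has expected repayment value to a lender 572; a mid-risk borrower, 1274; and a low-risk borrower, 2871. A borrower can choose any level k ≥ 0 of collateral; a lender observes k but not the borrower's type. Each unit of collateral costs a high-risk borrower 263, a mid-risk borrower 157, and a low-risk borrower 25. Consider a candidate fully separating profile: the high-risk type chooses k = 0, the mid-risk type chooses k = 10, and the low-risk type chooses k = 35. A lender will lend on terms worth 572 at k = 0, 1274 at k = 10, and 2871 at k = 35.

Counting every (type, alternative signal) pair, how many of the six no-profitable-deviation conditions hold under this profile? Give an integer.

Mid-risk (own payoff 1274 − 157×10 = -296): to k=0 gives 572 → profitable ✗; to k=35 gives 2871 − 157×35 = -2624 → no gain ✓.
Low-risk (own payoff 2871 − 25×35 = 1996): to k=0 gives 572 → no gain ✓; to k=10 gives 1274 − 25×10 = 1024 → no gain ✓.
High-risk (own payoff 572): to k=10 gives 1274 − 263×10 = -1356 → no gain ✓; to k=35 gives 2871 − 263×35 = -6334 → no gain ✓.
5 of the 6 constraints hold; not an equilibrium.

5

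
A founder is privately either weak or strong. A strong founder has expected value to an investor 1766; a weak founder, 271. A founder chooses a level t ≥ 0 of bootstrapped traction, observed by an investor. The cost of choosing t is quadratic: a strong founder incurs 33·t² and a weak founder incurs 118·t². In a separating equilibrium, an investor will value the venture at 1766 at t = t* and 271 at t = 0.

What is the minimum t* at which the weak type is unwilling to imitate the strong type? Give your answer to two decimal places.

3.56

The weak type at t = 0 receives 271; imitating at t* yields 1766 − 118·t*².
Indifference: 271 = 1766 − 118·t*², so t*² = (1766 − 271) / 118 ≈ 12.6695.
t* = √12.6695 ≈ 3.56.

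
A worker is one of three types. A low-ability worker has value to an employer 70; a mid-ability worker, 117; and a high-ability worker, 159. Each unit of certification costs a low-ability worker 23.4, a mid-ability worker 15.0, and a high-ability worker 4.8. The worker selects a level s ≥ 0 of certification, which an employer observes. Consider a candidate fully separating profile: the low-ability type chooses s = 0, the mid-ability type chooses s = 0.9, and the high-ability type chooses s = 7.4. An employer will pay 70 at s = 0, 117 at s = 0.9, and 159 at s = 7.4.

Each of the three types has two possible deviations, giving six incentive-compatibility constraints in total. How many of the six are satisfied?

Mid-ability (own payoff 117 − 15.0×0.9 = 103.5): to s=0 gives 70 → no gain ✓; to s=7.4 gives 159 − 15.0×7.4 = 48 → no gain ✓.
Low-ability (own payoff 70): to s=0.9 gives 117 − 23.4×0.9 = 95.94 → profitable ✗; to s=7.4 gives 159 − 23.4×7.4 = -14.16 → no gain ✓.
High-ability (own payoff 159 − 4.8×7.4 = 123.48): to s=0 gives 70 → no gain ✓; to s=0.9 gives 117 − 4.8×0.9 = 112.68 → no gain ✓.
5 of the 6 constraints hold; not an equilibrium.

5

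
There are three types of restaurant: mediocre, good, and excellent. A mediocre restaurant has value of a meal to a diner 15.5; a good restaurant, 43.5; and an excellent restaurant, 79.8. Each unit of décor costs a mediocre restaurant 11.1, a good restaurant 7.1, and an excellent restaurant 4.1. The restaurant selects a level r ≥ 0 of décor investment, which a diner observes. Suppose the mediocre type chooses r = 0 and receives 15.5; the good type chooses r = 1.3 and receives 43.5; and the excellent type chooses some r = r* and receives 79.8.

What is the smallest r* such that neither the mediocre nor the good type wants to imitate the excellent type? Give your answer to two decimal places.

Mediocre type (on-path payoff 15.5) won't mimic when 15.5 ≥ 79.8 − 11.1·r*, i.e. r* ≥ 5.79.
Good type (on-path payoff 43.5 − 7.1×1.3 = 34.27) won't mimic when 34.27 ≥ 79.8 − 7.1·r*, i.e. r* ≥ 6.41.
Both must hold, so r* = max(5.79, 6.41) = 6.41. The good type's constraint binds.

6.41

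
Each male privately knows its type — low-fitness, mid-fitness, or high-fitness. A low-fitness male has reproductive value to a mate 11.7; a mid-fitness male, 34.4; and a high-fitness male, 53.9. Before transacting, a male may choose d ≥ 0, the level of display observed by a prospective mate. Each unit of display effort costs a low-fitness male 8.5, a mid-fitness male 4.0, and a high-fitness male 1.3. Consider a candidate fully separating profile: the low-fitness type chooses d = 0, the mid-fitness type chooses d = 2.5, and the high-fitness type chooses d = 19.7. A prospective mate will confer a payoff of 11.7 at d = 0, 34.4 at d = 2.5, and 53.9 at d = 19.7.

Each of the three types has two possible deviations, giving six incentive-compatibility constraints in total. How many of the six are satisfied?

4

Low-fitness (own payoff 11.7): to d=2.5 gives 34.4 − 8.5×2.5 = 13.15 → profitable ✗; to d=19.7 gives 53.9 − 8.5×19.7 = -113.55 → no gain ✓.
High-fitness (own payoff 53.9 − 1.3×19.7 = 28.29): to d=0 gives 11.7 → no gain ✓; to d=2.5 gives 34.4 − 1.3×2.5 = 31.15 → profitable ✗.
Mid-fitness (own payoff 34.4 − 4.0×2.5 = 24.4): to d=0 gives 11.7 → no gain ✓; to d=19.7 gives 53.9 − 4.0×19.7 = -24.9 → no gain ✓.
4 of the 6 constraints hold; not an equilibrium.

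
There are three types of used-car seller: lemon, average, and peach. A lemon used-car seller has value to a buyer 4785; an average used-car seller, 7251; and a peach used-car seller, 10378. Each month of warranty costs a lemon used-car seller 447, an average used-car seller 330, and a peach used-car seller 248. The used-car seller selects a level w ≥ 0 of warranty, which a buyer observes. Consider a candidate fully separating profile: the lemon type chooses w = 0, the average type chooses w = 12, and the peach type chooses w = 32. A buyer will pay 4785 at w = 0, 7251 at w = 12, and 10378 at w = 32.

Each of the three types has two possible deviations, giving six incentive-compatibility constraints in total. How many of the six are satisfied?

3

Peach (own payoff 10378 − 248×32 = 2442): to w=0 gives 4785 → profitable ✗; to w=12 gives 7251 − 248×12 = 4275 → profitable ✗.
Lemon (own payoff 4785): to w=12 gives 7251 − 447×12 = 1887 → no gain ✓; to w=32 gives 10378 − 447×32 = -3926 → no gain ✓.
Average (own payoff 7251 − 330×12 = 3291): to w=0 gives 4785 → profitable ✗; to w=32 gives 10378 − 330×32 = -182 → no gain ✓.
3 of the 6 constraints hold; not an equilibrium.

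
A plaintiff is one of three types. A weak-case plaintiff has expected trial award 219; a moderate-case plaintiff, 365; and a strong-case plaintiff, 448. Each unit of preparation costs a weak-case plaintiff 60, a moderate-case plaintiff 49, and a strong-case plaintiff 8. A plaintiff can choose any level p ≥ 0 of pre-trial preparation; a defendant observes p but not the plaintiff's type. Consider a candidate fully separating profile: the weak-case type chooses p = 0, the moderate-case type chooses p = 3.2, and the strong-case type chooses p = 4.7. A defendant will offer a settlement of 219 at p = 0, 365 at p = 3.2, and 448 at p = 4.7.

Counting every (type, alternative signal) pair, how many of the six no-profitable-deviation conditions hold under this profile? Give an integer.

Weak-case (own payoff 219): to p=3.2 gives 365 − 60×3.2 = 173 → no gain ✓; to p=4.7 gives 448 − 60×4.7 = 166 → no gain ✓.
Moderate-case (own payoff 365 − 49×3.2 = 208.2): to p=0 gives 219 → profitable ✗; to p=4.7 gives 448 − 49×4.7 = 217.7 → profitable ✗.
Strong-case (own payoff 448 − 8×4.7 = 410.4): to p=0 gives 219 → no gain ✓; to p=3.2 gives 365 − 8×3.2 = 339.4 → no gain ✓.
4 of the 6 constraints hold; not an equilibrium.

4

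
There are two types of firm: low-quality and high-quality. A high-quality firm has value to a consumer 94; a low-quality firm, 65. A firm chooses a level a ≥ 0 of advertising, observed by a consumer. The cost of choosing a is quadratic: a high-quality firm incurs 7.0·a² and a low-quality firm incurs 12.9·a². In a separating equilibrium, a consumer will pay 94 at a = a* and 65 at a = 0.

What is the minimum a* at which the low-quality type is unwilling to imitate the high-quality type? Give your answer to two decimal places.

The low-quality type at a = 0 receives 65; imitating at a* yields 94 − 12.9·a*².
Indifference: 65 = 94 − 12.9·a*², so a*² = (94 − 65) / 12.9 ≈ 2.2481.
a* = √2.2481 ≈ 1.50.

1.50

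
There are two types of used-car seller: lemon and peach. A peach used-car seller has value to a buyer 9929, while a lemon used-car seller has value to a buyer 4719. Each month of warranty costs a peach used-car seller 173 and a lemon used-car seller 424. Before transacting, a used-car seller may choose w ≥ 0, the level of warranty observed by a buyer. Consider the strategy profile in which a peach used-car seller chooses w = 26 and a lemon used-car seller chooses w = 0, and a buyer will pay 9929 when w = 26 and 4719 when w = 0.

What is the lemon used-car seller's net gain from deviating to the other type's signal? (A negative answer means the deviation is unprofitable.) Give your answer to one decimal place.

Playing w = 0 the lemon used-car seller receives 4719.
Deviating to w = 26 brings payment 9929 at cost 424 × 26 = 11024, netting -1095.
Gain from deviating: -1095 − 4719 = -5814.0.
The gain is negative, so the lemon type's incentive-compatibility constraint is satisfied.

-5814.0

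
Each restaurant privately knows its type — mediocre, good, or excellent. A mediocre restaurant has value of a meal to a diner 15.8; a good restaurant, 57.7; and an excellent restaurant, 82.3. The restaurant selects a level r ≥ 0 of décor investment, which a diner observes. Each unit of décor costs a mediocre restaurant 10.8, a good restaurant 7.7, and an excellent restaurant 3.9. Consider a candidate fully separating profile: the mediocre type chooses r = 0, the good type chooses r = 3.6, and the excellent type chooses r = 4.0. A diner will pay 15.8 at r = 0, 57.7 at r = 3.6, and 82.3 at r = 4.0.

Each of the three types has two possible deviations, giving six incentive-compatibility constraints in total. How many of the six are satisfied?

Mediocre (own payoff 15.8): to r=3.6 gives 57.7 − 10.8×3.6 = 18.82 → profitable ✗; to r=4.0 gives 82.3 − 10.8×4.0 = 39.1 → profitable ✗.
Excellent (own payoff 82.3 − 3.9×4.0 = 66.7): to r=0 gives 15.8 → no gain ✓; to r=3.6 gives 57.7 − 3.9×3.6 = 43.66 → no gain ✓.
Good (own payoff 57.7 − 7.7×3.6 = 29.98): to r=0 gives 15.8 → no gain ✓; to r=4.0 gives 82.3 − 7.7×4.0 = 51.5 → profitable ✗.
3 of the 6 constraints hold; not an equilibrium.

3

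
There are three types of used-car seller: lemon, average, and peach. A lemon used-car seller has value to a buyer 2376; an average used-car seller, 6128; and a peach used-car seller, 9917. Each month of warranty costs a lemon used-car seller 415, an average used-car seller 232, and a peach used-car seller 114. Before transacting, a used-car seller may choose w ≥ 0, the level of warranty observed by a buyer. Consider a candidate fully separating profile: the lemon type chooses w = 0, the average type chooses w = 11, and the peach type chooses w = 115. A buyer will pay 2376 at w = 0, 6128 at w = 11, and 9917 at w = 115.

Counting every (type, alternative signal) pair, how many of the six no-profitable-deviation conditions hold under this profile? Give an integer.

Peach (own payoff 9917 − 114×115 = -3193): to w=0 gives 2376 → profitable ✗; to w=11 gives 6128 − 114×11 = 4874 → profitable ✗.
Lemon (own payoff 2376): to w=11 gives 6128 − 415×11 = 1563 → no gain ✓; to w=115 gives 9917 − 415×115 = -37808 → no gain ✓.
Average (own payoff 6128 − 232×11 = 3576): to w=0 gives 2376 → no gain ✓; to w=115 gives 9917 − 232×115 = -16763 → no gain ✓.
4 of the 6 constraints hold; not an equilibrium.

4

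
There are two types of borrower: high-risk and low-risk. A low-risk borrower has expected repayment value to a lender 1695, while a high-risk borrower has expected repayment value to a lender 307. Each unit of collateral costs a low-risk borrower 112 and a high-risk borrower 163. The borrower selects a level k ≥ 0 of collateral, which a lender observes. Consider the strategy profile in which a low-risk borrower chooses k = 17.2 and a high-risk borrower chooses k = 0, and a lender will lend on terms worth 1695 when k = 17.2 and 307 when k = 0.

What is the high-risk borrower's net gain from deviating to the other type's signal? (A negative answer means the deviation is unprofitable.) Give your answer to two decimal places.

Playing k = 0 the high-risk borrower receives 307.
Deviating to k = 17.2 brings payment 1695 at cost 163 × 17.2 = 2803.6, netting -1108.6.
Gain from deviating: -1108.6 − 307 = -1415.60.
The gain is negative, so the high-risk type's incentive-compatibility constraint is satisfied.

-1415.60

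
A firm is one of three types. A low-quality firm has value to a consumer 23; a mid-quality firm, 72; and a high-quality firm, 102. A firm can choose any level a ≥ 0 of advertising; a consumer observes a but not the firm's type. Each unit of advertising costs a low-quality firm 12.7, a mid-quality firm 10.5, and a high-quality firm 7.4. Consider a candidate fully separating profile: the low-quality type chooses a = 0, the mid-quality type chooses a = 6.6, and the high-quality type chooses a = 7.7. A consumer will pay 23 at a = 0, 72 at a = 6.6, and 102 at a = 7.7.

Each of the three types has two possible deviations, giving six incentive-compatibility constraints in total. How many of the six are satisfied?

4

Low-quality (own payoff 23): to a=6.6 gives 72 − 12.7×6.6 = -11.82 → no gain ✓; to a=7.7 gives 102 − 12.7×7.7 = 4.21 → no gain ✓.
Mid-quality (own payoff 72 − 10.5×6.6 = 2.7): to a=0 gives 23 → profitable ✗; to a=7.7 gives 102 − 10.5×7.7 = 21.15 → profitable ✗.
High-quality (own payoff 102 − 7.4×7.7 = 45.02): to a=0 gives 23 → no gain ✓; to a=6.6 gives 72 − 7.4×6.6 = 23.16 → no gain ✓.
4 of the 6 constraints hold; not an equilibrium.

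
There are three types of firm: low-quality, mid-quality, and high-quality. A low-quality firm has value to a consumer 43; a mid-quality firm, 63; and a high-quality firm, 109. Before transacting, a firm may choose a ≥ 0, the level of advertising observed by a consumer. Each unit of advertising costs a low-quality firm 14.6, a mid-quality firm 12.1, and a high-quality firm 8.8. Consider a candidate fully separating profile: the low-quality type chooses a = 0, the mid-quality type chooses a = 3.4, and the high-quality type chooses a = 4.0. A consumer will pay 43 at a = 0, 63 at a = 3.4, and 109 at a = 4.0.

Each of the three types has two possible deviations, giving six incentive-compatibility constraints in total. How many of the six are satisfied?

3

High-quality (own payoff 109 − 8.8×4.0 = 73.8): to a=0 gives 43 → no gain ✓; to a=3.4 gives 63 − 8.8×3.4 = 33.08 → no gain ✓.
Low-quality (own payoff 43): to a=3.4 gives 63 − 14.6×3.4 = 13.36 → no gain ✓; to a=4.0 gives 109 − 14.6×4.0 = 50.6 → profitable ✗.
Mid-quality (own payoff 63 − 12.1×3.4 = 21.86): to a=0 gives 43 → profitable ✗; to a=4.0 gives 109 − 12.1×4.0 = 60.6 → profitable ✗.
3 of the 6 constraints hold; not an equilibrium.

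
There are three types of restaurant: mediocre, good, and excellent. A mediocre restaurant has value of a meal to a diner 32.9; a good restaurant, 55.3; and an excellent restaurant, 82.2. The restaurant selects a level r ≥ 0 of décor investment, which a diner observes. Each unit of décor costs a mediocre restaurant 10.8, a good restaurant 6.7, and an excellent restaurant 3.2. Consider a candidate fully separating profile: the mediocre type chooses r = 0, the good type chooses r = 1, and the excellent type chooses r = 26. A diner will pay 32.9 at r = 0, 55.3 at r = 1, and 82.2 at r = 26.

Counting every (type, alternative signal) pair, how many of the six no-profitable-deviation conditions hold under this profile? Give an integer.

3

Excellent (own payoff 82.2 − 3.2×26 = -1): to r=0 gives 32.9 → profitable ✗; to r=1 gives 55.3 − 3.2×1 = 52.1 → profitable ✗.
Good (own payoff 55.3 − 6.7×1 = 48.6): to r=0 gives 32.9 → no gain ✓; to r=26 gives 82.2 − 6.7×26 = -92 → no gain ✓.
Mediocre (own payoff 32.9): to r=1 gives 55.3 − 10.8×1 = 44.5 → profitable ✗; to r=26 gives 82.2 − 10.8×26 = -198.6 → no gain ✓.
3 of the 6 constraints hold; not an equilibrium.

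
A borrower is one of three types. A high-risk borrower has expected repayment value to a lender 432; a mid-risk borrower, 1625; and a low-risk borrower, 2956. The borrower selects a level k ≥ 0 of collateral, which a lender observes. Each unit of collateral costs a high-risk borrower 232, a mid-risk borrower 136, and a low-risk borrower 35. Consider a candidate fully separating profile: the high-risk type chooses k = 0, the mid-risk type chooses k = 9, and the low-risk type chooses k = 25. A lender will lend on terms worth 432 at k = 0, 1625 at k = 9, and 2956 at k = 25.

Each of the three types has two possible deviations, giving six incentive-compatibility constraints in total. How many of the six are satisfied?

Mid-risk (own payoff 1625 − 136×9 = 401): to k=0 gives 432 → profitable ✗; to k=25 gives 2956 − 136×25 = -444 → no gain ✓.
Low-risk (own payoff 2956 − 35×25 = 2081): to k=0 gives 432 → no gain ✓; to k=9 gives 1625 − 35×9 = 1310 → no gain ✓.
High-risk (own payoff 432): to k=9 gives 1625 − 232×9 = -463 → no gain ✓; to k=25 gives 2956 − 232×25 = -2844 → no gain ✓.
5 of the 6 constraints hold; not an equilibrium.

5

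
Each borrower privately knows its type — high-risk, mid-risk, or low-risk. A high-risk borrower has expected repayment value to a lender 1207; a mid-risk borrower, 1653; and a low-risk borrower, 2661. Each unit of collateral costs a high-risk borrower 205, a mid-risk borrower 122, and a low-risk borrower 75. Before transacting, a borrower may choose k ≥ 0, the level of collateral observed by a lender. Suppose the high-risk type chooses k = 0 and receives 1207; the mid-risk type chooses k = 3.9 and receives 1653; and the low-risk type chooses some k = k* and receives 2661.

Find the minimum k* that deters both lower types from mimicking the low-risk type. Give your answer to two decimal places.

Mid-risk type (on-path payoff 1653 − 122×3.9 = 1177.2) won't mimic when 1177.2 ≥ 2661 − 122·k*, i.e. k* ≥ 12.16.
High-risk type (on-path payoff 1207) won't mimic when 1207 ≥ 2661 − 205·k*, i.e. k* ≥ 7.09.
Both must hold, so k* = max(7.09, 12.16) = 12.16. The mid-risk type's constraint binds.

12.16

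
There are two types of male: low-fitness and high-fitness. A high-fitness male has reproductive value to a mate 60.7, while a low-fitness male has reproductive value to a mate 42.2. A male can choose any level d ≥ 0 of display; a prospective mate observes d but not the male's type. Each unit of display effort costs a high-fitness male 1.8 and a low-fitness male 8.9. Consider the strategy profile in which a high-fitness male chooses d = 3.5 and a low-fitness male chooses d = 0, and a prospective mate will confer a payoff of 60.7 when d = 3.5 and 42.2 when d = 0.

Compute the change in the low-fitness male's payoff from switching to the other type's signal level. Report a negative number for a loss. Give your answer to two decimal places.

Playing d = 0 the low-fitness male receives 42.2.
Deviating to d = 3.5 brings payment 60.7 at cost 8.9 × 3.5 = 31.15, netting 29.55.
Gain from deviating: 29.55 − 42.2 = -12.65.
The gain is negative, so the low-fitness type's incentive-compatibility constraint is satisfied.

-12.65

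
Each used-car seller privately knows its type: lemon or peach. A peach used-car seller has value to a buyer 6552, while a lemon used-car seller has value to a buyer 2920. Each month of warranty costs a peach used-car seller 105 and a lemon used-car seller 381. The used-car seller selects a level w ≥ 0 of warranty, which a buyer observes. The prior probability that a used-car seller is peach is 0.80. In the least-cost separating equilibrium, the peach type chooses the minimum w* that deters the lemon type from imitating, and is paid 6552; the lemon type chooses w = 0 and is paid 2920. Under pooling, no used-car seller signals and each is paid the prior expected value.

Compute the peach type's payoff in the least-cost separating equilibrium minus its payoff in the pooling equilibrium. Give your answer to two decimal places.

-274.54

Least-cost separating signal: w* solves 2920 = 6552 − 381·w*, so w* = (6552 − 2920)/381 ≈ 9.5328.
Peach type's separating payoff: 6552 − 105 × w* = 6552 − 105 × (6552 − 2920)/381 = 6552 − 381360/381 ≈ 5551.0551.
Pooling payoff: 0.80 × 6552 + 0.20 × 2920 = 5825.6.
Difference: 5551.0551 − 5825.6 = -274.5449, i.e. -274.54 to two decimal places.
The peach type would prefer the pooling outcome.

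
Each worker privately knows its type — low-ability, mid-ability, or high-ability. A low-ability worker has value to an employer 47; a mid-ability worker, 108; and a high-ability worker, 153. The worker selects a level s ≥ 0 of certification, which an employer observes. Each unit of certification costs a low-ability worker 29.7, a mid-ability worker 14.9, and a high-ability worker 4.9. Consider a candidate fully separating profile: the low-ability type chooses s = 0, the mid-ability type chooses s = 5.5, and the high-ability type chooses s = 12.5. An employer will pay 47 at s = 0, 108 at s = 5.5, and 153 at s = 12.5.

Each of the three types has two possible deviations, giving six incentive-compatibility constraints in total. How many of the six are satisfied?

5

High-ability (own payoff 153 − 4.9×12.5 = 91.75): to s=0 gives 47 → no gain ✓; to s=5.5 gives 108 − 4.9×5.5 = 81.05 → no gain ✓.
Mid-ability (own payoff 108 − 14.9×5.5 = 26.05): to s=0 gives 47 → profitable ✗; to s=12.5 gives 153 − 14.9×12.5 = -33.25 → no gain ✓.
Low-ability (own payoff 47): to s=5.5 gives 108 − 29.7×5.5 = -55.35 → no gain ✓; to s=12.5 gives 153 − 29.7×12.5 = -218.25 → no gain ✓.
5 of the 6 constraints hold; not an equilibrium.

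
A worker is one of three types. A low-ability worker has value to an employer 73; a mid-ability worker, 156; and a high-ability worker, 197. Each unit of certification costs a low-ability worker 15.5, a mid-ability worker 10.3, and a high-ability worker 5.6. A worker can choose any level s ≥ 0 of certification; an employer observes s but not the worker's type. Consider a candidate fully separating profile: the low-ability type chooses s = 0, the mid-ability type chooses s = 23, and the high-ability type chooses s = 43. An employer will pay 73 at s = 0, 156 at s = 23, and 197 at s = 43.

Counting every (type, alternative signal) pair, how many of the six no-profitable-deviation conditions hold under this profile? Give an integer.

Low-ability (own payoff 73): to s=23 gives 156 − 15.5×23 = -200.5 → no gain ✓; to s=43 gives 197 − 15.5×43 = -469.5 → no gain ✓.
Mid-ability (own payoff 156 − 10.3×23 = -80.9): to s=0 gives 73 → profitable ✗; to s=43 gives 197 − 10.3×43 = -245.9 → no gain ✓.
High-ability (own payoff 197 − 5.6×43 = -43.8): to s=0 gives 73 → profitable ✗; to s=23 gives 156 − 5.6×23 = 27.2 → profitable ✗.
3 of the 6 constraints hold; not an equilibrium.

3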